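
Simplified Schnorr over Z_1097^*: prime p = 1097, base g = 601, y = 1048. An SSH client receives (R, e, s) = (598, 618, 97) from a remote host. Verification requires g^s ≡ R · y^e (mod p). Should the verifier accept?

reject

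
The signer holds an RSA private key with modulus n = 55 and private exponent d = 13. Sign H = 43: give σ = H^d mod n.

H^2 ≡ 43^2 = 1849 ≡ 34
H^4 ≡ 34^2 = 1156 ≡ 1
H^8 ≡ 1^2 = 1
13 = 8 + 4 + 1, so H^13 ≡ 1·1·43 ≡ 43 (mod 55)

43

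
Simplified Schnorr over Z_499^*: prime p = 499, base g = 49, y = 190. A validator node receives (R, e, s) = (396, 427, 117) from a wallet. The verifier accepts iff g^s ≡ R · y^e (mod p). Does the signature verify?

g^s mod p:
Squares mod 499: 49^1≡49, 49^2≡405, 49^4≡353, 49^8≡358, 49^16≡420, 49^32≡253, 49^64≡137
117 = 64 + 32 + 16 + 4 + 1, so 49^117 ≡ 137·253·420·353·49 ≡ 177 (mod 499)
R · y^e mod p:
Squares mod 499: 190^1≡190, 190^2≡172, 190^4≡143, 190^8≡489, 190^16≡100, 190^32≡20, 190^64≡400, 190^128≡320, 190^256≡105
427 = 256 + 128 + 32 + 8 + 2 + 1, so 190^427 ≡ 105·320·20·489·172·190 ≡ 101 (mod 499)
396·101 = 39996 ≡ 76 (mod 499)
177 ≠ 76; the check fails.

does not verify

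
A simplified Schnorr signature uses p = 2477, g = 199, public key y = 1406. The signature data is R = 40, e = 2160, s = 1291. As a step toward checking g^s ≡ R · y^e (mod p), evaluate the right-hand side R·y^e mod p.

2243

1406^2 = 1976836 ≡ 190
1406^4 ≡ 190^2 = 36100 ≡ 1422
1406^8 ≡ 1422^2 = 2022084 ≡ 852
1406^16 ≡ 852^2 = 725904 ≡ 143
1406^32 ≡ 143^2 = 20449 ≡ 633
1406^64 ≡ 633^2 = 400689 ≡ 1892
1406^128 ≡ 1892^2 = 3579664 ≡ 399
1406^256 ≡ 399^2 = 159201 ≡ 673
1406^512 ≡ 673^2 = 452929 ≡ 2115
1406^1024 ≡ 2115^2 = 4473225 ≡ 2240
1406^2048 ≡ 2240^2 = 5017600 ≡ 1675
2160 = 2048 + 64 + 32 + 16, so 1406^2160 ≡ 1675·1892·633·143 ≡ 118 (mod 2477)
R · y^e ≡ 40·118 = 4720 ≡ 2243 (mod 2477)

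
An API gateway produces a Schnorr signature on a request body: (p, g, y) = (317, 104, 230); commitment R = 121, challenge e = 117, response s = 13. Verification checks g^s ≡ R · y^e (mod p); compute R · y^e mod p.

89

Squares mod 317: 230^1≡230, 230^2≡278, 230^4≡253, 230^8≡292, 230^16≡308, 230^32≡81, 230^64≡221
117 = 64 + 32 + 16 + 4 + 1, so 230^117 ≡ 221·81·308·253·230 ≡ 247 (mod 317)
R · y^e ≡ 121·247 = 29887 ≡ 89 (mod 317)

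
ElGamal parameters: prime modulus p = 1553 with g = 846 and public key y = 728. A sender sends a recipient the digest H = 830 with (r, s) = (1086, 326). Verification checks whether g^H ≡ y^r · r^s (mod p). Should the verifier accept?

Left side g^H mod p:
846^830 mod 1553 = 1252
Right side y^r · r^s mod p:
728^1086 mod 1553 = 4
1086^326 mod 1553 = 313
4·313 = 1252 ≡ 1252 (mod 1553)
1252 ≡ 1252 (mod 1553), so the signature is genuine.

accept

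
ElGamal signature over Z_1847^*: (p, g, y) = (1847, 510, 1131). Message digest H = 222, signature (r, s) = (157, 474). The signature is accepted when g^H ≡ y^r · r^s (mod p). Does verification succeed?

Left side g^H mod p:
510^2 = 260100 ≡ 1520
510^4 ≡ 1520^2 = 2310400 ≡ 1650
510^8 ≡ 1650^2 = 2722500 ≡ 22
510^16 ≡ 22^2 = 484
510^32 ≡ 484^2 = 234256 ≡ 1534
510^64 ≡ 1534^2 = 2353156 ≡ 78
510^128 ≡ 78^2 = 6084 ≡ 543
222 = 128 + 64 + 16 + 8 + 4 + 2, so 510^222 ≡ 543·78·484·22·1650·1520 ≡ 1347 (mod 1847)
Right side y^r · r^s mod p:
1131^2 = 1279161 ≡ 1037
1131^4 ≡ 1037^2 = 1075369 ≡ 415
1131^8 ≡ 415^2 = 172225 ≡ 454
1131^16 ≡ 454^2 = 206116 ≡ 1099
1131^32 ≡ 1099^2 = 1207801 ≡ 1710
1131^64 ≡ 1710^2 = 2924100 ≡ 299
1131^128 ≡ 299^2 = 89401 ≡ 745
157 = 128 + 16 + 8 + 4 + 1, so 1131^157 ≡ 745·1099·454·415·1131 ≡ 1607 (mod 1847)
157^2 = 24649 ≡ 638
157^4 ≡ 638^2 = 407044 ≡ 704
157^8 ≡ 704^2 = 495616 ≡ 620
157^16 ≡ 620^2 = 384400 ≡ 224
157^32 ≡ 224^2 = 50176 ≡ 307
157^64 ≡ 307^2 = 94249 ≡ 52
157^128 ≡ 52^2 = 2704 ≡ 857
157^256 ≡ 857^2 = 734449 ≡ 1190
474 = 256 + 128 + 64 + 16 + 8 + 2, so 157^474 ≡ 1190·857·52·224·620·638 ≡ 156 (mod 1847)
1607·156 = 250692 ≡ 1347 (mod 1847)
1347 ≡ 1347 (mod 1847), so the signature is genuine.

passes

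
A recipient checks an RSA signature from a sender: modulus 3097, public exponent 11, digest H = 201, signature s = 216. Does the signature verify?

verifies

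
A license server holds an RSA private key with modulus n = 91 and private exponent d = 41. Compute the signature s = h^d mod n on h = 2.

32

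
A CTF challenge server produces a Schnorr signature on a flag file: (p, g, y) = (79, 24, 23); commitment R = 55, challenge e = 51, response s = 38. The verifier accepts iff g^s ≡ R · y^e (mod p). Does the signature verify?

does not verify

g^s mod p:
Squares mod 79: 24^1≡24, 24^2≡23, 24^4≡55, 24^8≡23, 24^16≡55, 24^32≡23
38 = 32 + 4 + 2, so 24^38 ≡ 23·55·23 ≡ 23 (mod 79)
R · y^e mod p:
Squares mod 79: 23^1≡23, 23^2≡55, 23^4≡23, 23^8≡55, 23^16≡23, 23^32≡55
51 = 32 + 16 + 2 + 1, so 23^51 ≡ 55·23·55·23 ≡ 1 (mod 79)
55·1 = 55 ≡ 55 (mod 79)
23 ≠ 55; the check fails.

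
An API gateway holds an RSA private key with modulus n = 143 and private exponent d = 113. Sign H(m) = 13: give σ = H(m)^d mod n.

(H(m))^2 ≡ 13^2 = 169 ≡ 26
(H(m))^4 ≡ 26^2 = 676 ≡ 104
(H(m))^8 ≡ 104^2 = 10816 ≡ 91
(H(m))^16 ≡ 91^2 = 8281 ≡ 130
(H(m))^32 ≡ 130^2 = 16900 ≡ 26
(H(m))^64 ≡ 26^2 = 676 ≡ 104
113 = 64 + 32 + 16 + 1, so (H(m))^113 ≡ 104·26·130·13 ≡ 52 (mod 143)

52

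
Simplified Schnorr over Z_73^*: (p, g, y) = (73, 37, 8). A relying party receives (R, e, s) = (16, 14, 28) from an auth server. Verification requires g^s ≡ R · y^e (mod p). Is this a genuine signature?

forged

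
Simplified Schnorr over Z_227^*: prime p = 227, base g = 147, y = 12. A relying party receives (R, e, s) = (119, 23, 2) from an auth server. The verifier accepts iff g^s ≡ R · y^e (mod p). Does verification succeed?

fails

g^s mod p:
Squares mod 227: 147^1≡147, 147^2≡44
147^2 ≡ 44 (mod 227)
R · y^e mod p:
Squares mod 227: 12^1≡12, 12^2≡144, 12^4≡79, 12^8≡112, 12^16≡59
23 = 16 + 4 + 2 + 1, so 12^23 ≡ 59·79·144·12 ≡ 21 (mod 227)
119·21 = 2499 ≡ 2 (mod 227)
44 ≠ 2; the check fails.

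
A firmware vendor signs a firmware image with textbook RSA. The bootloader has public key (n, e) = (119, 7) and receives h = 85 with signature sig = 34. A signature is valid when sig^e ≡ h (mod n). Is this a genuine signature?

sig^2 ≡ 34^2 = 1156 ≡ 85
sig^4 ≡ 85^2 = 7225 ≡ 85
7 = 4 + 2 + 1, so sig^7 ≡ 85·85·34 ≡ 34 (mod 119)
sig^7 mod 119 = 34, but h = 85.

forged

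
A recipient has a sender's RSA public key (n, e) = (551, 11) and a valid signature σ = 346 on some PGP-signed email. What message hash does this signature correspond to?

301

σ^2 ≡ 346^2 = 119716 ≡ 149
σ^4 ≡ 149^2 = 22201 ≡ 161
σ^8 ≡ 161^2 = 25921 ≡ 24
11 = 8 + 2 + 1, so σ^11 ≡ 24·149·346 ≡ 301 (mod 551)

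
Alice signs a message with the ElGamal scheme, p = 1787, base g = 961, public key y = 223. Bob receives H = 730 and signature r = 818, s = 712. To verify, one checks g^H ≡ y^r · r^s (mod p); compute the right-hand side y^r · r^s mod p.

Squares mod 1787: 223^1≡223, 223^2≡1480, 223^4≡1325, 223^8≡791, 223^16≡231, 223^32≡1538, 223^64≡1243, 223^128≡1081, 223^256≡1650, 223^512≡899
818 = 512 + 256 + 32 + 16 + 2, so 223^818 ≡ 899·1650·1538·231·1480 ≡ 441 (mod 1787)
Squares mod 1787: 818^1≡818, 818^2≡786, 818^4≡1281, 818^8≡495, 818^16≡206, 818^32≡1335, 818^64≡586, 818^128≡292, 818^256≡1275, 818^512≡1242
712 = 512 + 128 + 64 + 8, so 818^712 ≡ 1242·292·586·495 ≡ 1312 (mod 1787)
y^r · r^s ≡ 441·1312 = 578592 ≡ 1391 (mod 1787)

1391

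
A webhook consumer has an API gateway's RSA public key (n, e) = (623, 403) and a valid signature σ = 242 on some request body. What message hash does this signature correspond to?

67

Squares mod 623: σ^1≡242, σ^2≡2, σ^4≡4, σ^8≡16, σ^16≡256, σ^32≡121, σ^64≡312, σ^128≡156, σ^256≡39
403 = 256 + 128 + 16 + 2 + 1, so σ^403 ≡ 39·156·256·2·242 ≡ 67 (mod 623)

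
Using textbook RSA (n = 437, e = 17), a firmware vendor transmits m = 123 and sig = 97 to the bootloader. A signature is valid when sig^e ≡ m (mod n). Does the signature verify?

Squares mod 437: sig^1≡97, sig^2≡232, sig^4≡73, sig^8≡85, sig^16≡233
17 = 16 + 1, so sig^17 ≡ 233·97 ≡ 314 (mod 437)
314 ≠ 123, so verification fails.

does not verify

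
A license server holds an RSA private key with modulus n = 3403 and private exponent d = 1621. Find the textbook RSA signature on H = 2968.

1779

H^2 ≡ 2968^2 = 8809024 ≡ 2060
H^4 ≡ 2060^2 = 4243600 ≡ 59
H^8 ≡ 59^2 = 3481 ≡ 78
H^16 ≡ 78^2 = 6084 ≡ 2681
H^32 ≡ 2681^2 = 7187761 ≡ 625
H^64 ≡ 625^2 = 390625 ≡ 2683
H^128 ≡ 2683^2 = 7198489 ≡ 1144
H^256 ≡ 1144^2 = 1308736 ≡ 1984
H^512 ≡ 1984^2 = 3936256 ≡ 2388
H^1024 ≡ 2388^2 = 5702544 ≡ 2519
1621 = 1024 + 512 + 64 + 16 + 4 + 1, so H^1621 ≡ 2519·2388·2683·2681·59·2968 ≡ 1779 (mod 3403)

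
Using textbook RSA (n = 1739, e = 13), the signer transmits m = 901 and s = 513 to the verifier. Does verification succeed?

Squares mod 1739: s^1≡513, s^2≡580, s^4≡773, s^8≡1052
13 = 8 + 4 + 1, so s^13 ≡ 1052·773·513 ≡ 838 (mod 1739)
838 ≠ 901, so verification fails.

fails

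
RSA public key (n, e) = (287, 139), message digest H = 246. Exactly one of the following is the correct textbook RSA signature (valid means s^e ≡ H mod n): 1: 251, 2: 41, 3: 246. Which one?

Candidate 1: Squares mod 287: 251^1≡251, 251^2≡148, 251^4≡92, 251^8≡141, 251^16≡78, 251^32≡57, 251^64≡92, 251^128≡141; 139 = 128 + 8 + 2 + 1, so 251^139 ≡ 141·141·148·251 ≡ 279 (mod 287)
Candidate 2: Squares mod 287: 41^1≡41, 41^2≡246, 41^4≡246, 41^8≡246, 41^16≡246, 41^32≡246, 41^64≡246, 41^128≡246; 139 = 128 + 8 + 2 + 1, so 41^139 ≡ 246·246·246·41 ≡ 41 (mod 287)
Candidate 3: Squares mod 287: 246^1≡246, 246^2≡246, 246^4≡246, 246^8≡246, 246^16≡246, 246^32≡246, 246^64≡246, 246^128≡246; 139 = 128 + 8 + 2 + 1, so 246^139 ≡ 246·246·246·246 ≡ 246 (mod 287)
  → matches H = 246

3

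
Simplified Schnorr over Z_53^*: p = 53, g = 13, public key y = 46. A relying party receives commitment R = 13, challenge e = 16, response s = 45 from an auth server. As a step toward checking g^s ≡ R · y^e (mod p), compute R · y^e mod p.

46^2 = 2116 ≡ 49
46^4 ≡ 49^2 = 2401 ≡ 16
46^8 ≡ 16^2 = 256 ≡ 44
46^16 ≡ 44^2 = 1936 ≡ 28
R · y^e ≡ 13·28 = 364 ≡ 46 (mod 53)

46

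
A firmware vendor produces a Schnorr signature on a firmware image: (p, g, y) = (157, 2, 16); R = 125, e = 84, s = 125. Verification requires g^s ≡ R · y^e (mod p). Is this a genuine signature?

forged

g^s mod p:
2^125 mod 157 = 103
R · y^e mod p:
16^84 mod 157 = 39
125·39 = 4875 ≡ 8 (mod 157)
103 ≠ 8; the check fails.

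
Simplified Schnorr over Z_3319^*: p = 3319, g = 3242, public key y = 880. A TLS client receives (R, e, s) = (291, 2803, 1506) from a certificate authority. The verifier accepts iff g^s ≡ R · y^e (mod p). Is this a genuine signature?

g^s mod p:
Squares mod 3319: 3242^1≡3242, 3242^2≡2610, 3242^4≡1512, 3242^8≡2672, 3242^16≡415, 3242^32≡2956, 3242^64≡2328, 3242^128≡2976, 3242^256≡1484, 3242^512≡1759, 3242^1024≡773
1506 = 1024 + 256 + 128 + 64 + 32 + 2, so 3242^1506 ≡ 773·1484·2976·2328·2956·2610 ≡ 1094 (mod 3319)
R · y^e mod p:
Squares mod 3319: 880^1≡880, 880^2≡1073, 880^4≡2955, 880^8≡3055, 880^16≡3316, 880^32≡9, 880^64≡81, 880^128≡3242, 880^256≡2610, 880^512≡1512, 880^1024≡2672, 880^2048≡415
2803 = 2048 + 512 + 128 + 64 + 32 + 16 + 2 + 1, so 880^2803 ≡ 415·1512·3242·81·9·3316·1073·880 ≡ 2992 (mod 3319)
291·2992 = 870672 ≡ 1094 (mod 3319)
1094 ≡ 1094 (mod 3319); signature holds.

genuine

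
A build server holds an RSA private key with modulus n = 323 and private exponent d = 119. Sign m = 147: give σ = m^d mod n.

241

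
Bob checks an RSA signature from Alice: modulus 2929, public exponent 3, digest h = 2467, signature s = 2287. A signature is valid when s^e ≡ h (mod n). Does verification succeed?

s^2 ≡ 2287^2 = 5230369 ≡ 2104
3 = 2 + 1, so s^3 ≡ 2104·2287 ≡ 2430 (mod 2929)
s^3 mod 2929 = 2430, but h = 2467.

fails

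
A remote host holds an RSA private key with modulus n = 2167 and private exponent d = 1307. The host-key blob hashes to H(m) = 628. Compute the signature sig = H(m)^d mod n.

(H(m))^2 ≡ 628^2 = 394384 ≡ 2157
(H(m))^4 ≡ 2157^2 = 4652649 ≡ 100
(H(m))^8 ≡ 100^2 = 10000 ≡ 1332
(H(m))^16 ≡ 1332^2 = 1774224 ≡ 1618
(H(m))^32 ≡ 1618^2 = 2617924 ≡ 188
(H(m))^64 ≡ 188^2 = 35344 ≡ 672
(H(m))^128 ≡ 672^2 = 451584 ≡ 848
(H(m))^256 ≡ 848^2 = 719104 ≡ 1827
(H(m))^512 ≡ 1827^2 = 3337929 ≡ 749
(H(m))^1024 ≡ 749^2 = 561001 ≡ 1915
1307 = 1024 + 256 + 16 + 8 + 2 + 1, so (H(m))^1307 ≡ 1915·1827·1618·1332·2157·628 ≡ 1046 (mod 2167)

1046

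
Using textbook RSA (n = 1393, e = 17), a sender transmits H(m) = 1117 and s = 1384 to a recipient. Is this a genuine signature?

Squares mod 1393: s^1≡1384, s^2≡81, s^4≡989, s^8≡235, s^16≡898
17 = 16 + 1, so s^17 ≡ 898·1384 ≡ 276 (mod 1393)
s^17 mod 1393 = 276, but H(m) = 1117.

forged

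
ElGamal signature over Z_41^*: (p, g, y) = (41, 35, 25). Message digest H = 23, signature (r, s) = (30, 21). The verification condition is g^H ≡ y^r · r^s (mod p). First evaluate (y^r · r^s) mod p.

11

25^2 = 625 ≡ 10
25^4 ≡ 10^2 = 100 ≡ 18
25^8 ≡ 18^2 = 324 ≡ 37
25^16 ≡ 37^2 = 1369 ≡ 16
30 = 16 + 8 + 4 + 2, so 25^30 ≡ 16·37·18·10 ≡ 1 (mod 41)
30^2 = 900 ≡ 39
30^4 ≡ 39^2 = 1521 ≡ 4
30^8 ≡ 4^2 = 16
30^16 ≡ 16^2 = 256 ≡ 10
21 = 16 + 4 + 1, so 30^21 ≡ 10·4·30 ≡ 11 (mod 41)
y^r · r^s ≡ 1·11 = 11 ≡ 11 (mod 41)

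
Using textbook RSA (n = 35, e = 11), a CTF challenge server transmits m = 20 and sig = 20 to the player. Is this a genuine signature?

genuine

Squares mod 35: sig^1≡20, sig^2≡15, sig^4≡15, sig^8≡15
11 = 8 + 2 + 1, so sig^11 ≡ 15·15·20 ≡ 20 (mod 35)
sig^11 mod 35 = 20 matches m.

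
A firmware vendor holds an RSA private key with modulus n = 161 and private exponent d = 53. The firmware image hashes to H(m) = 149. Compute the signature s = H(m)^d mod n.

88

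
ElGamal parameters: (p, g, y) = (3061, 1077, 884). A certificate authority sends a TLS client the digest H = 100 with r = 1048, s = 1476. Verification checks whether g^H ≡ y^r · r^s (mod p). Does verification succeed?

Left side g^H mod p:
1077^2 = 1159929 ≡ 2871
1077^4 ≡ 2871^2 = 8242641 ≡ 2429
1077^8 ≡ 2429^2 = 5900041 ≡ 1494
1077^16 ≡ 1494^2 = 2232036 ≡ 567
1077^32 ≡ 567^2 = 321489 ≡ 84
1077^64 ≡ 84^2 = 7056 ≡ 934
100 = 64 + 32 + 4, so 1077^100 ≡ 934·84·2429 ≡ 947 (mod 3061)
Right side y^r · r^s mod p:
884^2 = 781456 ≡ 901
884^4 ≡ 901^2 = 811801 ≡ 636
884^8 ≡ 636^2 = 404496 ≡ 444
884^16 ≡ 444^2 = 197136 ≡ 1232
884^32 ≡ 1232^2 = 1517824 ≡ 2629
884^64 ≡ 2629^2 = 6911641 ≡ 2964
884^128 ≡ 2964^2 = 8785296 ≡ 226
884^256 ≡ 226^2 = 51076 ≡ 2100
884^512 ≡ 2100^2 = 4410000 ≡ 2160
884^1024 ≡ 2160^2 = 4665600 ≡ 636
1048 = 1024 + 16 + 8, so 884^1048 ≡ 636·1232·444 ≡ 2194 (mod 3061)
1048^2 = 1098304 ≡ 2466
1048^4 ≡ 2466^2 = 6081156 ≡ 2010
1048^8 ≡ 2010^2 = 4040100 ≡ 2641
1048^16 ≡ 2641^2 = 6974881 ≡ 1923
1048^32 ≡ 1923^2 = 3697929 ≡ 241
1048^64 ≡ 241^2 = 58081 ≡ 2983
1048^128 ≡ 2983^2 = 8898289 ≡ 3023
1048^256 ≡ 3023^2 = 9138529 ≡ 1444
1048^512 ≡ 1444^2 = 2085136 ≡ 595
1048^1024 ≡ 595^2 = 354025 ≡ 2010
1476 = 1024 + 256 + 128 + 64 + 4, so 1048^1476 ≡ 2010·1444·3023·2983·2010 ≡ 2262 (mod 3061)
2194·2262 = 4962828 ≡ 947 (mod 3061)
947 ≡ 947 (mod 3061), so the signature is genuine.

passes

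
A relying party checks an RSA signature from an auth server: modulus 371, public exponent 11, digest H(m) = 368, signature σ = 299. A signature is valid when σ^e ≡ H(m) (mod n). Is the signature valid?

σ^2 ≡ 299^2 = 89401 ≡ 361
σ^4 ≡ 361^2 = 130321 ≡ 100
σ^8 ≡ 100^2 = 10000 ≡ 354
11 = 8 + 2 + 1, so σ^11 ≡ 354·361·299 ≡ 3 (mod 371)
3 ≠ 368, so verification fails.

invalid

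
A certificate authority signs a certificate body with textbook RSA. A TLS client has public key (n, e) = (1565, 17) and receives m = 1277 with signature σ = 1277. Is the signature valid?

valid

σ^2 ≡ 1277^2 = 1630729 ≡ 1564
σ^4 ≡ 1564^2 = 2446096 ≡ 1
σ^8 ≡ 1^2 = 1
σ^16 ≡ 1^2 = 1
17 = 16 + 1, so σ^17 ≡ 1·1277 ≡ 1277 (mod 1565)
σ^17 mod 1565 = 1277 matches m.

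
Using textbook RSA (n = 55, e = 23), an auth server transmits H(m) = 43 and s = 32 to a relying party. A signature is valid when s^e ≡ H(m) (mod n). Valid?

s^2 ≡ 32^2 = 1024 ≡ 34
s^4 ≡ 34^2 = 1156 ≡ 1
s^8 ≡ 1^2 = 1
s^16 ≡ 1^2 = 1
23 = 16 + 4 + 2 + 1, so s^23 ≡ 1·1·34·32 ≡ 43 (mod 55)
Since 43 equals the digest 43, verification succeeds.

yes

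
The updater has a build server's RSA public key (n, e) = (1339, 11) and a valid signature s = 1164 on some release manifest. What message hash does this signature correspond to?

1263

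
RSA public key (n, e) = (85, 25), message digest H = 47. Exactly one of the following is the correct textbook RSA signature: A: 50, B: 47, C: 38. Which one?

Candidate A: Squares mod 85: 50^1≡50, 50^2≡35, 50^4≡35, 50^8≡35, 50^16≡35; 25 = 16 + 8 + 1, so 50^25 ≡ 35·35·50 ≡ 50 (mod 85)
Candidate B: Squares mod 85: 47^1≡47, 47^2≡84, 47^4≡1, 47^8≡1, 47^16≡1; 25 = 16 + 8 + 1, so 47^25 ≡ 1·1·47 ≡ 47 (mod 85)
  → matches H = 47
Candidate C: Squares mod 85: 38^1≡38, 38^2≡84, 38^4≡1, 38^8≡1, 38^16≡1; 25 = 16 + 8 + 1, so 38^25 ≡ 1·1·38 ≡ 38 (mod 85)

B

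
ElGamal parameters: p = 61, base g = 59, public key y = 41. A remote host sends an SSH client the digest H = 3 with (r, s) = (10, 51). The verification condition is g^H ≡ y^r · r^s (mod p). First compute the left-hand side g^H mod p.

53

Squares mod 61: 59^1≡59, 59^2≡4
3 = 2 + 1, so 59^3 ≡ 4·59 ≡ 53 (mod 61)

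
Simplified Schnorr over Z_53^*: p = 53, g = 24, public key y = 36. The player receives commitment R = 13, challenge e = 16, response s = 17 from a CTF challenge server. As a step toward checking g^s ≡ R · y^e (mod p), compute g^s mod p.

49

Squares mod 53: 24^1≡24, 24^2≡46, 24^4≡49, 24^8≡16, 24^16≡44
17 = 16 + 1, so 24^17 ≡ 44·24 ≡ 49 (mod 53)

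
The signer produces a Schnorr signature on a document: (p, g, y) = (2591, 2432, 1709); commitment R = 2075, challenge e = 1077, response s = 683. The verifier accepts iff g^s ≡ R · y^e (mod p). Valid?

yes

g^s mod p:
2432^2 = 5914624 ≡ 1962
2432^4 ≡ 1962^2 = 3849444 ≡ 1809
2432^8 ≡ 1809^2 = 3272481 ≡ 48
2432^16 ≡ 48^2 = 2304
2432^32 ≡ 2304^2 = 5308416 ≡ 2048
2432^64 ≡ 2048^2 = 4194304 ≡ 2066
2432^128 ≡ 2066^2 = 4268356 ≡ 979
2432^256 ≡ 979^2 = 958441 ≡ 2362
2432^512 ≡ 2362^2 = 5579044 ≡ 621
683 = 512 + 128 + 32 + 8 + 2 + 1, so 2432^683 ≡ 621·979·2048·48·1962·2432 ≡ 878 (mod 2591)
R · y^e mod p:
1709^2 = 2920681 ≡ 624
1709^4 ≡ 624^2 = 389376 ≡ 726
1709^8 ≡ 726^2 = 527076 ≡ 1103
1709^16 ≡ 1103^2 = 1216609 ≡ 1430
1709^32 ≡ 1430^2 = 2044900 ≡ 601
1709^64 ≡ 601^2 = 361201 ≡ 1052
1709^128 ≡ 1052^2 = 1106704 ≡ 347
1709^256 ≡ 347^2 = 120409 ≡ 1223
1709^512 ≡ 1223^2 = 1495729 ≡ 722
1709^1024 ≡ 722^2 = 521284 ≡ 493
1077 = 1024 + 32 + 16 + 4 + 1, so 1709^1077 ≡ 493·601·1430·726·1709 ≡ 2519 (mod 2591)
2075·2519 = 5226925 ≡ 878 (mod 2591)
878 ≡ 878 (mod 2591); signature holds.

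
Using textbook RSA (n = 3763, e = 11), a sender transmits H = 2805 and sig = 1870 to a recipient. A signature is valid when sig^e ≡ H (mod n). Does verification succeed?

Squares mod 3763: sig^1≡1870, sig^2≡1073, sig^4≡3614, sig^8≡3386
11 = 8 + 2 + 1, so sig^11 ≡ 3386·1073·1870 ≡ 2805 (mod 3763)
2805 = H, so the signature checks out.

passes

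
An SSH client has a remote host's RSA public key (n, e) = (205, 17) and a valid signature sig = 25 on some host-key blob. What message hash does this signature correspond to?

Squares mod 205: sig^1≡25, sig^2≡10, sig^4≡100, sig^8≡160, sig^16≡180
17 = 16 + 1, so sig^17 ≡ 180·25 ≡ 195 (mod 205)

195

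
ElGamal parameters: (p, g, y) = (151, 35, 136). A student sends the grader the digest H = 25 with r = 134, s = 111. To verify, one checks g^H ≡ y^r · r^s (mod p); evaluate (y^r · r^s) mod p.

119

136^134 mod 151 = 137
134^111 mod 151 = 67
y^r · r^s ≡ 137·67 = 9179 ≡ 119 (mod 151)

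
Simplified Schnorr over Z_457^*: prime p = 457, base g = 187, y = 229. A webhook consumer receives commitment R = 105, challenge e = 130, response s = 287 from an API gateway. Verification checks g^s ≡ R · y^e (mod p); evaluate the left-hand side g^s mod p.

160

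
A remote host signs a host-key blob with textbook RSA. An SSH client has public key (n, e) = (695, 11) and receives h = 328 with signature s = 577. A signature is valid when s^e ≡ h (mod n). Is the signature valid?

s^11 mod 695 = 328
s^11 mod 695 = 328 matches h.

valid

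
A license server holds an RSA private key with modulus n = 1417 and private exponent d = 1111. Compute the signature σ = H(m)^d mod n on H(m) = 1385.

786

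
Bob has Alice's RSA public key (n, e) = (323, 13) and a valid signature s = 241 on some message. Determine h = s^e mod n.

s^2 ≡ 241^2 = 58081 ≡ 264
s^4 ≡ 264^2 = 69696 ≡ 251
s^8 ≡ 251^2 = 63001 ≡ 16
13 = 8 + 4 + 1, so s^13 ≡ 16·251·241 ≡ 148 (mod 323)

148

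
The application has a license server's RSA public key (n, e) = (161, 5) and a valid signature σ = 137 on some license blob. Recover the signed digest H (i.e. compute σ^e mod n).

σ^5 mod 161 = 114

114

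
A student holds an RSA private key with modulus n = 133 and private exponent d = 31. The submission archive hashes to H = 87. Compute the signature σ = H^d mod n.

87

H^2 ≡ 87^2 = 7569 ≡ 121
H^4 ≡ 121^2 = 14641 ≡ 11
H^8 ≡ 11^2 = 121
H^16 ≡ 121^2 = 14641 ≡ 11
31 = 16 + 8 + 4 + 2 + 1, so H^31 ≡ 11·121·11·121·87 ≡ 87 (mod 133)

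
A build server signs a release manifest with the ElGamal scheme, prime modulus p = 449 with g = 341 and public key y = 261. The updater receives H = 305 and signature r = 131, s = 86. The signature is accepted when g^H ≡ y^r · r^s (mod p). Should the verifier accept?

Left side g^H mod p:
341^305 mod 449 = 52
Right side y^r · r^s mod p:
261^131 mod 449 = 79
131^86 mod 449 = 228
79·228 = 18012 ≡ 52 (mod 449)
52 ≡ 52 (mod 449), so the signature is genuine.

accept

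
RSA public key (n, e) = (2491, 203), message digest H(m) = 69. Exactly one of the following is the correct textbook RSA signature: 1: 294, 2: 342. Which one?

2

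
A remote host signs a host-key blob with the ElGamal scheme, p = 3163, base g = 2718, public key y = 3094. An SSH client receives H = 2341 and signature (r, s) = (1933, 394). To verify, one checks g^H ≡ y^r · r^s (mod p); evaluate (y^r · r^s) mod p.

3094^2 = 9572836 ≡ 1598
3094^4 ≡ 1598^2 = 2553604 ≡ 1063
3094^8 ≡ 1063^2 = 1129969 ≡ 778
3094^16 ≡ 778^2 = 605284 ≡ 1151
3094^32 ≡ 1151^2 = 1324801 ≡ 2667
3094^64 ≡ 2667^2 = 7112889 ≡ 2465
3094^128 ≡ 2465^2 = 6076225 ≡ 102
3094^256 ≡ 102^2 = 10404 ≡ 915
3094^512 ≡ 915^2 = 837225 ≡ 2193
3094^1024 ≡ 2193^2 = 4809249 ≡ 1489
1933 = 1024 + 512 + 256 + 128 + 8 + 4 + 1, so 3094^1933 ≡ 1489·2193·915·102·778·1063·3094 ≡ 456 (mod 3163)
1933^2 = 3736489 ≡ 986
1933^4 ≡ 986^2 = 972196 ≡ 1155
1933^8 ≡ 1155^2 = 1334025 ≡ 2402
1933^16 ≡ 2402^2 = 5769604 ≡ 292
1933^32 ≡ 292^2 = 85264 ≡ 3026
1933^64 ≡ 3026^2 = 9156676 ≡ 2954
1933^128 ≡ 2954^2 = 8726116 ≡ 2562
1933^256 ≡ 2562^2 = 6563844 ≡ 619
394 = 256 + 128 + 8 + 2, so 1933^394 ≡ 619·2562·2402·986 ≡ 1100 (mod 3163)
y^r · r^s ≡ 456·1100 = 501600 ≡ 1846 (mod 3163)

1846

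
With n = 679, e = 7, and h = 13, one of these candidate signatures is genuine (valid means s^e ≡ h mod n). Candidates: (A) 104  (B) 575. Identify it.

A

Candidate A: Squares mod 679: 104^1≡104, 104^2≡631, 104^4≡267; 7 = 4 + 2 + 1, so 104^7 ≡ 267·631·104 ≡ 13 (mod 679)
  → matches h = 13
Candidate B: Squares mod 679: 575^1≡575, 575^2≡631, 575^4≡267; 7 = 4 + 2 + 1, so 575^7 ≡ 267·631·575 ≡ 666 (mod 679)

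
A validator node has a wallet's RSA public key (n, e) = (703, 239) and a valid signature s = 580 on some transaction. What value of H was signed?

Squares mod 703: s^1≡580, s^2≡366, s^4≡386, s^8≡663, s^16≡194, s^32≡377, s^64≡123, s^128≡366
239 = 128 + 64 + 32 + 8 + 4 + 2 + 1, so s^239 ≡ 366·123·377·663·386·366·580 ≡ 326 (mod 703)

326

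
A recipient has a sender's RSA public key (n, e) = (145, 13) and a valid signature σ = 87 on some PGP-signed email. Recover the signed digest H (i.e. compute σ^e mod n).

87

Squares mod 145: σ^1≡87, σ^2≡29, σ^4≡116, σ^8≡116
13 = 8 + 4 + 1, so σ^13 ≡ 116·116·87 ≡ 87 (mod 145)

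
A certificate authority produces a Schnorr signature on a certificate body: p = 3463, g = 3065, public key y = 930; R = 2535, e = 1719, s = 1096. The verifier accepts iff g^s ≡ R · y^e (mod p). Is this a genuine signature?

g^s mod p:
3065^2 = 9394225 ≡ 2569
3065^4 ≡ 2569^2 = 6599761 ≡ 2746
3065^8 ≡ 2746^2 = 7540516 ≡ 1565
3065^16 ≡ 1565^2 = 2449225 ≡ 884
3065^32 ≡ 884^2 = 781456 ≡ 2281
3065^64 ≡ 2281^2 = 5202961 ≡ 1535
3065^128 ≡ 1535^2 = 2356225 ≡ 1385
3065^256 ≡ 1385^2 = 1918225 ≡ 3186
3065^512 ≡ 3186^2 = 10150596 ≡ 543
3065^1024 ≡ 543^2 = 294849 ≡ 494
1096 = 1024 + 64 + 8, so 3065^1096 ≡ 494·1535·1565 ≡ 2232 (mod 3463)
R · y^e mod p:
930^2 = 864900 ≡ 2613
930^4 ≡ 2613^2 = 6827769 ≡ 2196
930^8 ≡ 2196^2 = 4822416 ≡ 1920
930^16 ≡ 1920^2 = 3686400 ≡ 1768
930^32 ≡ 1768^2 = 3125824 ≡ 2198
930^64 ≡ 2198^2 = 4831204 ≡ 319
930^128 ≡ 319^2 = 101761 ≡ 1334
930^256 ≡ 1334^2 = 1779556 ≡ 3037
930^512 ≡ 3037^2 = 9223369 ≡ 1400
930^1024 ≡ 1400^2 = 1960000 ≡ 3405
1719 = 1024 + 512 + 128 + 32 + 16 + 4 + 2 + 1, so 930^1719 ≡ 3405·1400·1334·2198·1768·2196·2613·930 ≡ 1341 (mod 3463)
2535·1341 = 3399435 ≡ 2232 (mod 3463)
2232 ≡ 2232 (mod 3463); signature holds.

genuine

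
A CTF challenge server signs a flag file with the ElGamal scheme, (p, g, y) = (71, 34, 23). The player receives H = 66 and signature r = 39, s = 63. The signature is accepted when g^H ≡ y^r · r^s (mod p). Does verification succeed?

Left side g^H mod p:
34^2 = 1156 ≡ 20
34^4 ≡ 20^2 = 400 ≡ 45
34^8 ≡ 45^2 = 2025 ≡ 37
34^16 ≡ 37^2 = 1369 ≡ 20
34^32 ≡ 20^2 = 400 ≡ 45
34^64 ≡ 45^2 = 2025 ≡ 37
66 = 64 + 2, so 34^66 ≡ 37·20 ≡ 30 (mod 71)
Right side y^r · r^s mod p:
23^2 = 529 ≡ 32
23^4 ≡ 32^2 = 1024 ≡ 30
23^8 ≡ 30^2 = 900 ≡ 48
23^16 ≡ 48^2 = 2304 ≡ 32
23^32 ≡ 32^2 = 1024 ≡ 30
39 = 32 + 4 + 2 + 1, so 23^39 ≡ 30·30·32·23 ≡ 41 (mod 71)
39^2 = 1521 ≡ 30
39^4 ≡ 30^2 = 900 ≡ 48
39^8 ≡ 48^2 = 2304 ≡ 32
39^16 ≡ 32^2 = 1024 ≡ 30
39^32 ≡ 30^2 = 900 ≡ 48
63 = 32 + 16 + 8 + 4 + 2 + 1, so 39^63 ≡ 48·30·32·48·30·39 ≡ 70 (mod 71)
41·70 = 2870 ≡ 30 (mod 71)
30 ≡ 30 (mod 71), so the signature is genuine.

passes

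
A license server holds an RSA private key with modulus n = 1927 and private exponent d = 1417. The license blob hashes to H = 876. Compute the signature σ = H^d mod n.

555

H^2 ≡ 876^2 = 767376 ≡ 430
H^4 ≡ 430^2 = 184900 ≡ 1835
H^8 ≡ 1835^2 = 3367225 ≡ 756
H^16 ≡ 756^2 = 571536 ≡ 1144
H^32 ≡ 1144^2 = 1308736 ≡ 303
H^64 ≡ 303^2 = 91809 ≡ 1240
H^128 ≡ 1240^2 = 1537600 ≡ 1781
H^256 ≡ 1781^2 = 3171961 ≡ 119
H^512 ≡ 119^2 = 14161 ≡ 672
H^1024 ≡ 672^2 = 451584 ≡ 666
1417 = 1024 + 256 + 128 + 8 + 1, so H^1417 ≡ 666·119·1781·756·876 ≡ 555 (mod 1927)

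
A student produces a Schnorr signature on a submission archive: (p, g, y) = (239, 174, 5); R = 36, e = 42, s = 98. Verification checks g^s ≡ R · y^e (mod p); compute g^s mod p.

Squares mod 239: 174^1≡174, 174^2≡162, 174^4≡193, 174^8≡204, 174^16≡30, 174^32≡183, 174^64≡29
98 = 64 + 32 + 2, so 174^98 ≡ 29·183·162 ≡ 51 (mod 239)

51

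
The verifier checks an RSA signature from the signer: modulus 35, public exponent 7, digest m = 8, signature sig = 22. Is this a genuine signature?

sig^2 ≡ 22^2 = 484 ≡ 29
sig^4 ≡ 29^2 = 841 ≡ 1
7 = 4 + 2 + 1, so sig^7 ≡ 1·29·22 ≡ 8 (mod 35)
Since 8 equals the digest 8, verification succeeds.

genuine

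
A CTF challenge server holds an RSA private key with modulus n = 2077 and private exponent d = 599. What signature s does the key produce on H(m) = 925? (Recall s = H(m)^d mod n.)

1897

Squares mod 2077: (H(m))^1≡925, (H(m))^2≡1978, (H(m))^4≡1493, (H(m))^8≡428, (H(m))^16≡408, (H(m))^32≡304, (H(m))^64≡1028, (H(m))^128≡1668, (H(m))^256≡1121, (H(m))^512≡56
599 = 512 + 64 + 16 + 4 + 2 + 1, so (H(m))^599 ≡ 56·1028·408·1493·1978·925 ≡ 1897 (mod 2077)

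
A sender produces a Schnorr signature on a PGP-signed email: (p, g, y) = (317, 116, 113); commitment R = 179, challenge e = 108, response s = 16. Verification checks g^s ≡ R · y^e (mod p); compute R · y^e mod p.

240

113^2 = 12769 ≡ 89
113^4 ≡ 89^2 = 7921 ≡ 313
113^8 ≡ 313^2 = 97969 ≡ 16
113^16 ≡ 16^2 = 256
113^32 ≡ 256^2 = 65536 ≡ 234
113^64 ≡ 234^2 = 54756 ≡ 232
108 = 64 + 32 + 8 + 4, so 113^108 ≡ 232·234·16·313 ≡ 205 (mod 317)
R · y^e ≡ 179·205 = 36695 ≡ 240 (mod 317)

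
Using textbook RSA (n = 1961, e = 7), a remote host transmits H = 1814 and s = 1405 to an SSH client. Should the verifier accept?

reject

Squares mod 1961: s^1≡1405, s^2≡1259, s^4≡593
7 = 4 + 2 + 1, so s^7 ≡ 593·1259·1405 ≡ 147 (mod 1961)
The recovered value 147 does not match the digest 1814.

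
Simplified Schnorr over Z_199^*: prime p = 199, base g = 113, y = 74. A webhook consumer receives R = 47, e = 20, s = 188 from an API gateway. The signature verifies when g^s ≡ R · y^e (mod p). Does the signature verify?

verifies

g^s mod p:
113^2 = 12769 ≡ 33
113^4 ≡ 33^2 = 1089 ≡ 94
113^8 ≡ 94^2 = 8836 ≡ 80
113^16 ≡ 80^2 = 6400 ≡ 32
113^32 ≡ 32^2 = 1024 ≡ 29
113^64 ≡ 29^2 = 841 ≡ 45
113^128 ≡ 45^2 = 2025 ≡ 35
188 = 128 + 32 + 16 + 8 + 4, so 113^188 ≡ 35·29·32·80·94 ≡ 184 (mod 199)
R · y^e mod p:
74^2 = 5476 ≡ 103
74^4 ≡ 103^2 = 10609 ≡ 62
74^8 ≡ 62^2 = 3844 ≡ 63
74^16 ≡ 63^2 = 3969 ≡ 188
20 = 16 + 4, so 74^20 ≡ 188·62 ≡ 114 (mod 199)
47·114 = 5358 ≡ 184 (mod 199)
184 ≡ 184 (mod 199); signature holds.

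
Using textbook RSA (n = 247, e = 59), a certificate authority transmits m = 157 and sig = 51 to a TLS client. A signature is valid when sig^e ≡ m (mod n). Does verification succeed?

fails

Squares mod 247: sig^1≡51, sig^2≡131, sig^4≡118, sig^8≡92, sig^16≡66, sig^32≡157
59 = 32 + 16 + 8 + 2 + 1, so sig^59 ≡ 157·66·92·131·51 ≡ 90 (mod 247)
The recovered value 90 does not match the digest 157.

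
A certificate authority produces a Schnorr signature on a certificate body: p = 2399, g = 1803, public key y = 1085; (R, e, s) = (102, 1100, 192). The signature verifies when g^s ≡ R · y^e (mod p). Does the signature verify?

verifies

g^s mod p:
Squares mod 2399: 1803^1≡1803, 1803^2≡164, 1803^4≡507, 1803^8≡356, 1803^16≡1988, 1803^32≡991, 1803^64≡890, 1803^128≡430
192 = 128 + 64, so 1803^192 ≡ 430·890 ≡ 1259 (mod 2399)
R · y^e mod p:
Squares mod 2399: 1085^1≡1085, 1085^2≡1715, 1085^4≡51, 1085^8≡202, 1085^16≡21, 1085^32≡441, 1085^64≡162, 1085^128≡2254, 1085^256≡1833, 1085^512≡1289, 1085^1024≡1413
1100 = 1024 + 64 + 8 + 4, so 1085^1100 ≡ 1413·162·202·51 ≡ 1400 (mod 2399)
102·1400 = 142800 ≡ 1259 (mod 2399)
1259 ≡ 1259 (mod 2399); signature holds.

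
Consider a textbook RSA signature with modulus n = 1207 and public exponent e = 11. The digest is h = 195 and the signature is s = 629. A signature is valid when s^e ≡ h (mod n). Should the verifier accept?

reject

s^2 ≡ 629^2 = 395641 ≡ 952
s^4 ≡ 952^2 = 906304 ≡ 1054
s^8 ≡ 1054^2 = 1110916 ≡ 476
11 = 8 + 2 + 1, so s^11 ≡ 476·952·629 ≡ 765 (mod 1207)
The recovered value 765 does not match the digest 195.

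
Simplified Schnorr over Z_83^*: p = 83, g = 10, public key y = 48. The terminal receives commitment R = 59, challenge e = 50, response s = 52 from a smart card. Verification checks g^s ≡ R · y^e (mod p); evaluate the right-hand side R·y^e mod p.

9

Squares mod 83: 48^1≡48, 48^2≡63, 48^4≡68, 48^8≡59, 48^16≡78, 48^32≡25
50 = 32 + 16 + 2, so 48^50 ≡ 25·78·63 ≡ 10 (mod 83)
R · y^e ≡ 59·10 = 590 ≡ 9 (mod 83)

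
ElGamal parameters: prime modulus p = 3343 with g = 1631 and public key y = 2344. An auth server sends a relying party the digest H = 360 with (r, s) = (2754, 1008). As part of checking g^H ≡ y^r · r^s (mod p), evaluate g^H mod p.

3011

1631^2 = 2660161 ≡ 2476
1631^4 ≡ 2476^2 = 6130576 ≡ 2857
1631^8 ≡ 2857^2 = 8162449 ≡ 2186
1631^16 ≡ 2186^2 = 4778596 ≡ 1449
1631^32 ≡ 1449^2 = 2099601 ≡ 197
1631^64 ≡ 197^2 = 38809 ≡ 2036
1631^128 ≡ 2036^2 = 4145296 ≡ 3319
1631^256 ≡ 3319^2 = 11015761 ≡ 576
360 = 256 + 64 + 32 + 8, so 1631^360 ≡ 576·2036·197·2186 ≡ 3011 (mod 3343)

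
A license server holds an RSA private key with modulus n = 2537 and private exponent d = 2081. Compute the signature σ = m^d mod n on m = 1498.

Squares mod 2537: m^1≡1498, m^2≡1296, m^4≡122, m^8≡2199, m^16≡79, m^32≡1167, m^64≡2057, m^128≡2070, m^256≡2444, m^512≡1038, m^1024≡1756, m^2048≡1081
2081 = 2048 + 32 + 1, so m^2081 ≡ 1081·1167·1498 ≡ 1812 (mod 2537)

1812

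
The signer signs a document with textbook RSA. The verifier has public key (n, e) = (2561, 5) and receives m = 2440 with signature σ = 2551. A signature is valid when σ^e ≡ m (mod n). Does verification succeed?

passes

σ^2 ≡ 2551^2 = 6507601 ≡ 100
σ^4 ≡ 100^2 = 10000 ≡ 2317
5 = 4 + 1, so σ^5 ≡ 2317·2551 ≡ 2440 (mod 2561)
Since 2440 equals the digest 2440, verification succeeds.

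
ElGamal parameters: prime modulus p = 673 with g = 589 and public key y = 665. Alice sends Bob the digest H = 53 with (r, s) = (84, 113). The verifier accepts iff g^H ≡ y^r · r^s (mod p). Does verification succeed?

Left side g^H mod p:
589^53 mod 673 = 161
Right side y^r · r^s mod p:
665^84 mod 673 = 58
84^113 mod 673 = 84
58·84 = 4872 ≡ 161 (mod 673)
161 ≡ 161 (mod 673), so the signature is genuine.

passes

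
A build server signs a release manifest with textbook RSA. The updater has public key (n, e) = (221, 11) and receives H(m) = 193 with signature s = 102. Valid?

s^11 mod 221 = 136
s^11 mod 221 = 136, but H(m) = 193.

no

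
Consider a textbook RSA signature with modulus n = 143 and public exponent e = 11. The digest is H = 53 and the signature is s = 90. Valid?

no

s^11 mod 143 = 90
s^11 mod 143 = 90, but H = 53.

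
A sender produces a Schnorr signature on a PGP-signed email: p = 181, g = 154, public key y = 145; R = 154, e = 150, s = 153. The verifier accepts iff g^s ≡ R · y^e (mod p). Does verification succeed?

g^s mod p:
154^153 mod 181 = 46
R · y^e mod p:
145^150 mod 181 = 1
154·1 = 154 ≡ 154 (mod 181)
46 ≠ 154; the check fails.

fails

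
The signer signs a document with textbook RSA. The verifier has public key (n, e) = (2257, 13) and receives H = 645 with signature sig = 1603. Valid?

sig^2 ≡ 1603^2 = 2569609 ≡ 1143
sig^4 ≡ 1143^2 = 1306449 ≡ 1903
sig^8 ≡ 1903^2 = 3621409 ≡ 1181
13 = 8 + 4 + 1, so sig^13 ≡ 1181·1903·1603 ≡ 645 (mod 2257)
645 = H, so the signature checks out.

yes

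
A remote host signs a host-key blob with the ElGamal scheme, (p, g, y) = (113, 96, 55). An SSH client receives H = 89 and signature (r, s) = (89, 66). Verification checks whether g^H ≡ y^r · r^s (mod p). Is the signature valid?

invalid

Left side g^H mod p:
96^2 = 9216 ≡ 63
96^4 ≡ 63^2 = 3969 ≡ 14
96^8 ≡ 14^2 = 196 ≡ 83
96^16 ≡ 83^2 = 6889 ≡ 109
96^32 ≡ 109^2 = 11881 ≡ 16
96^64 ≡ 16^2 = 256 ≡ 30
89 = 64 + 16 + 8 + 1, so 96^89 ≡ 30·109·83·96 ≡ 46 (mod 113)
Right side y^r · r^s mod p:
55^2 = 3025 ≡ 87
55^4 ≡ 87^2 = 7569 ≡ 111
55^8 ≡ 111^2 = 12321 ≡ 4
55^16 ≡ 4^2 = 16
55^32 ≡ 16^2 = 256 ≡ 30
55^64 ≡ 30^2 = 900 ≡ 109
89 = 64 + 16 + 8 + 1, so 55^89 ≡ 109·16·4·55 ≡ 45 (mod 113)
89^2 = 7921 ≡ 11
89^4 ≡ 11^2 = 121 ≡ 8
89^8 ≡ 8^2 = 64
89^16 ≡ 64^2 = 4096 ≡ 28
89^32 ≡ 28^2 = 784 ≡ 106
89^64 ≡ 106^2 = 11236 ≡ 49
66 = 64 + 2, so 89^66 ≡ 49·11 ≡ 87 (mod 113)
45·87 = 3915 ≡ 73 (mod 113)
46 ≠ 73, so verification fails.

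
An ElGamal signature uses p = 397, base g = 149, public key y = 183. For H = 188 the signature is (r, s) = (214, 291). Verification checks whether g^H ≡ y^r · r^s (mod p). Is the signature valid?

invalid

Left side g^H mod p:
149^188 mod 397 = 256
Right side y^r · r^s mod p:
183^214 mod 397 = 298
214^291 mod 397 = 115
298·115 = 34270 ≡ 128 (mod 397)
256 ≠ 128, so verification fails.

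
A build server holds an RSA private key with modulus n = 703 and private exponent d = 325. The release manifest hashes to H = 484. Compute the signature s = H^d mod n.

H^2 ≡ 484^2 = 234256 ≡ 157
H^4 ≡ 157^2 = 24649 ≡ 44
H^8 ≡ 44^2 = 1936 ≡ 530
H^16 ≡ 530^2 = 280900 ≡ 403
H^32 ≡ 403^2 = 162409 ≡ 16
H^64 ≡ 16^2 = 256
H^128 ≡ 256^2 = 65536 ≡ 157
H^256 ≡ 157^2 = 24649 ≡ 44
325 = 256 + 64 + 4 + 1, so H^325 ≡ 44·256·44·484 ≡ 484 (mod 703)

484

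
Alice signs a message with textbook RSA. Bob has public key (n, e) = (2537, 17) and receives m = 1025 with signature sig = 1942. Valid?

sig^17 mod 2537 = 1026
1026 ≠ 1025, so verification fails.

no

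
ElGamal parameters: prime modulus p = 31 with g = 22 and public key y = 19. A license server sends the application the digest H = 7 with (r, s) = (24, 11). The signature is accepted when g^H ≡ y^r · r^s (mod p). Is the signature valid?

Left side g^H mod p:
Squares mod 31: 22^1≡22, 22^2≡19, 22^4≡20
7 = 4 + 2 + 1, so 22^7 ≡ 20·19·22 ≡ 21 (mod 31)
Right side y^r · r^s mod p:
Squares mod 31: 19^1≡19, 19^2≡20, 19^4≡28, 19^8≡9, 19^16≡19
24 = 16 + 8, so 19^24 ≡ 19·9 ≡ 16 (mod 31)
Squares mod 31: 24^1≡24, 24^2≡18, 24^4≡14, 24^8≡10
11 = 8 + 2 + 1, so 24^11 ≡ 10·18·24 ≡ 11 (mod 31)
16·11 = 176 ≡ 21 (mod 31)
21 ≡ 21 (mod 31), so the signature is genuine.

valid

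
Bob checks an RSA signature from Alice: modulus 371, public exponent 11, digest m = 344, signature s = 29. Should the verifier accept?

reject

s^2 ≡ 29^2 = 841 ≡ 99
s^4 ≡ 99^2 = 9801 ≡ 155
s^8 ≡ 155^2 = 24025 ≡ 281
11 = 8 + 2 + 1, so s^11 ≡ 281·99·29 ≡ 197 (mod 371)
197 ≠ 344, so verification fails.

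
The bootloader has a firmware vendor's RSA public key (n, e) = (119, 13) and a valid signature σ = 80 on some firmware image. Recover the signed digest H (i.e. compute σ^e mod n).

31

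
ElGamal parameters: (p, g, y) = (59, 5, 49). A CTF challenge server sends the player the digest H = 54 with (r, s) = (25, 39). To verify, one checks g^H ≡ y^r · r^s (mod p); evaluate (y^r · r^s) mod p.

49^25 mod 59 = 57
25^39 mod 59 = 16
y^r · r^s ≡ 57·16 = 912 ≡ 27 (mod 59)

27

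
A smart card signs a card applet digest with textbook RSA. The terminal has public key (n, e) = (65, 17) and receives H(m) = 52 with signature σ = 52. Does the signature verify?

σ^17 mod 65 = 52
Since 52 equals the digest 52, verification succeeds.

verifies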